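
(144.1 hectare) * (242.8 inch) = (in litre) 8.887e+09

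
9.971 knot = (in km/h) 18.47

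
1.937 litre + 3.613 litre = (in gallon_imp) 1.221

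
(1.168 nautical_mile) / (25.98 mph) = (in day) 0.002156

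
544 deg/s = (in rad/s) 9.495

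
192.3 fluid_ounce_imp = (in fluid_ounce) 184.8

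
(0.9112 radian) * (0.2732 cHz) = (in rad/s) 0.002489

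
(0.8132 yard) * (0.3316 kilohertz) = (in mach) 0.7242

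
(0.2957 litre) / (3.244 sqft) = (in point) 2.781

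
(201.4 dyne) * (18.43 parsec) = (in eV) 7.149e+33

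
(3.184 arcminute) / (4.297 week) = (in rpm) 3.403e-09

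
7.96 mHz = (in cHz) 0.796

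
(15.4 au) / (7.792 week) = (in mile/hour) 1.094e+06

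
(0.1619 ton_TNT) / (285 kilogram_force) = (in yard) 2.651e+05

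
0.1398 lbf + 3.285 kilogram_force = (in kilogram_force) 3.348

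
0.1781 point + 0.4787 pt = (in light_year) 2.449e-20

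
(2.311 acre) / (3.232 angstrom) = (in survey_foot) 9.494e+13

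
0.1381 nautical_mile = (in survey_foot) 839.1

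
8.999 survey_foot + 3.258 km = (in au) 2.18e-08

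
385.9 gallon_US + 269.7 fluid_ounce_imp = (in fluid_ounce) 4.965e+04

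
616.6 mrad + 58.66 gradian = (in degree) 88.12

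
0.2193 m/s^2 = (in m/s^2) 0.2193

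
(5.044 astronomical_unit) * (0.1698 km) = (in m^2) 1.281e+14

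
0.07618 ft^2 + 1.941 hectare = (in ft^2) 2.089e+05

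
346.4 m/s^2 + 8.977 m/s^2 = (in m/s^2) 355.4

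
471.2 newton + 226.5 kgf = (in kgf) 274.5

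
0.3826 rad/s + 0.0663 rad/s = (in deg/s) 25.72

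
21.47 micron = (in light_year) 2.269e-21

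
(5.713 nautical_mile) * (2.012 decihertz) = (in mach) 6.252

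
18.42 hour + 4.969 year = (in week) 259.2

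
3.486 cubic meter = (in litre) 3486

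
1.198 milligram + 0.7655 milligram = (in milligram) 1.964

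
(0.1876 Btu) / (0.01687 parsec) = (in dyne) 3.802e-08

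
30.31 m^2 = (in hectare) 0.003031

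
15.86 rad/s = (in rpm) 151.5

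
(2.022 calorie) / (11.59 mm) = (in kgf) 74.43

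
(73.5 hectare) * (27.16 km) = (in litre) 1.996e+13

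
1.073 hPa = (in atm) 0.001059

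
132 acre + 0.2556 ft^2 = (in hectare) 53.42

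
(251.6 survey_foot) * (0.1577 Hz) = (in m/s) 12.09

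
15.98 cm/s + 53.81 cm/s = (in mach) 0.00205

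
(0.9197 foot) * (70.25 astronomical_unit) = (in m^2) 2.946e+12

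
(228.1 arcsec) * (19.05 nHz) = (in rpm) 2.012e-10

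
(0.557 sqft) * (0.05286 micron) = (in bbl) 1.72e-08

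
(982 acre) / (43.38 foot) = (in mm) 3.006e+08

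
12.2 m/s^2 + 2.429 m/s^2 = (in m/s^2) 14.63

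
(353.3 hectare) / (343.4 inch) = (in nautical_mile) 218.7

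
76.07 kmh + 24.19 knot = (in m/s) 33.57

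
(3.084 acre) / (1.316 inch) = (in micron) 3.734e+11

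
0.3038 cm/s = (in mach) 8.922e-06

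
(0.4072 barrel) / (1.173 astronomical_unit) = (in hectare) 3.689e-17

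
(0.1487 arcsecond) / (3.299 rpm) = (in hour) 5.797e-10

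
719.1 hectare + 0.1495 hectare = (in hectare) 719.2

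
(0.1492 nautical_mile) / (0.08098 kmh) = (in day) 0.1422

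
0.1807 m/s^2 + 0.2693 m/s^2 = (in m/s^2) 0.45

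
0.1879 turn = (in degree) 67.64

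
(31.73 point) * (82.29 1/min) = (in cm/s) 1.535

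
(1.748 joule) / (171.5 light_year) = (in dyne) 1.077e-13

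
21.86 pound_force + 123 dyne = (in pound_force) 21.86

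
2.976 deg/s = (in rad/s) 0.05194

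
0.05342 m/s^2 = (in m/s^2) 0.05342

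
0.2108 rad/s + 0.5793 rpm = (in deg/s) 15.55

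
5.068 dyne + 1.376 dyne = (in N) 6.444e-05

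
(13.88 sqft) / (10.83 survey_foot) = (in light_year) 4.129e-17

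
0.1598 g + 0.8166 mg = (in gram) 0.1606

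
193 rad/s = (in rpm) 1843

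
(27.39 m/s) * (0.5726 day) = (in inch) 5.335e+07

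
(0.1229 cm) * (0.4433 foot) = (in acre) 4.103e-08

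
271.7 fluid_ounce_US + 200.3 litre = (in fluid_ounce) 7045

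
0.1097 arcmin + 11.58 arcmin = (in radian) 0.0034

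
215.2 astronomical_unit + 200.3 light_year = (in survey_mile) 1.178e+15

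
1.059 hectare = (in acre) 2.617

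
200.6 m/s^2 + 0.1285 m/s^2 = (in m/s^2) 200.7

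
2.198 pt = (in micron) 775.4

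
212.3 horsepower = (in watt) 1.583e+05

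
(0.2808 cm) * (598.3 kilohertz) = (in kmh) 6048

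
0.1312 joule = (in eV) 8.189e+17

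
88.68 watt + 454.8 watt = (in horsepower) 0.7288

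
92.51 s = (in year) 2.933e-06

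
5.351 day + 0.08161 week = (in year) 0.01623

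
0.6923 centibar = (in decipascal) 6923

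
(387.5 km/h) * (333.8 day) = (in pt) 8.8e+12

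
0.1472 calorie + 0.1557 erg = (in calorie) 0.1472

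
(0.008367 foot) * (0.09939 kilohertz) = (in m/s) 0.2535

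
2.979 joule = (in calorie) 0.712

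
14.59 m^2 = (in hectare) 0.001459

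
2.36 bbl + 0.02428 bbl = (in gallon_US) 100.1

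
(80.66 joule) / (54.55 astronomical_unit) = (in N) 9.884e-12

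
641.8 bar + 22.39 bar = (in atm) 655.5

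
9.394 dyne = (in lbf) 2.112e-05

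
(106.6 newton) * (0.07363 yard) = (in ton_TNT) 1.715e-09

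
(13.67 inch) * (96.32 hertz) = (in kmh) 120.4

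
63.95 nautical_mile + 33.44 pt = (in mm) 1.184e+08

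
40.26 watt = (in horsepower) 0.05399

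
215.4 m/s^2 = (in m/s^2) 215.4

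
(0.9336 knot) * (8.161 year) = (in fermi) 1.236e+23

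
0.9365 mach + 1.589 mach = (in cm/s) 8.599e+04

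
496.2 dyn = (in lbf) 0.001116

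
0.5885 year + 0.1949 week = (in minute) 3.113e+05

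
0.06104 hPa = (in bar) 6.104e-05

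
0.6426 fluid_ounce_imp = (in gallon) 0.004823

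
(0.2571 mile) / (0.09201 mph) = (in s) 1.006e+04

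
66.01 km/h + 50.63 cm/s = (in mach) 0.05534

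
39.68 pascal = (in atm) 0.0003916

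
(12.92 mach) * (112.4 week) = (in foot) 9.812e+11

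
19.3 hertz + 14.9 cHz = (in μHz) 1.945e+07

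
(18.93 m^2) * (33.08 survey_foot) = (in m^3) 190.9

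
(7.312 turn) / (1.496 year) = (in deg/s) 5.58e-05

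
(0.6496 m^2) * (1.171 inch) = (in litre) 19.32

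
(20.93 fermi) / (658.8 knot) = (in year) 1.958e-24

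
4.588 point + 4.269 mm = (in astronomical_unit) 3.936e-14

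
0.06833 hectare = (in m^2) 683.3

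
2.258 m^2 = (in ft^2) 24.3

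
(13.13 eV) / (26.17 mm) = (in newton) 8.038e-17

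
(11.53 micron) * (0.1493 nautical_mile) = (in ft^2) 0.03432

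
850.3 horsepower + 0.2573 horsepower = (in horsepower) 850.6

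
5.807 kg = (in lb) 12.8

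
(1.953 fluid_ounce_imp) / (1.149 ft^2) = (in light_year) 5.495e-20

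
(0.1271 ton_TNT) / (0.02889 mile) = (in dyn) 1.144e+12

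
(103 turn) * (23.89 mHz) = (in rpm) 147.6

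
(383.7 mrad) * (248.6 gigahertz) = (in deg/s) 5.465e+12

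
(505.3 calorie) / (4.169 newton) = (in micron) 5.071e+08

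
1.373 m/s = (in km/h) 4.943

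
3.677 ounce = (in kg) 0.1042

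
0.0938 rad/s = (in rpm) 0.8957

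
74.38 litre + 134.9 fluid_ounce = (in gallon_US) 20.7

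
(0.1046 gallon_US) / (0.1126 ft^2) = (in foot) 0.1242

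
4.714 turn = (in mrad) 2.962e+04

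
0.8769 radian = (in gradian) 55.83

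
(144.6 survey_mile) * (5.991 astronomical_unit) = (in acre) 5.154e+13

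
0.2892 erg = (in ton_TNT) 6.912e-18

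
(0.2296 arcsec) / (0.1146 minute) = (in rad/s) 1.619e-07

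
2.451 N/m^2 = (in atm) 2.419e-05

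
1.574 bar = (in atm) 1.553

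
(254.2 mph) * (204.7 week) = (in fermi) 1.407e+25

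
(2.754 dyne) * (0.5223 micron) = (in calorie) 3.438e-12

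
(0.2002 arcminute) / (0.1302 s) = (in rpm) 0.004271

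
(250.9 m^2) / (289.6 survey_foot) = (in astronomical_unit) 1.9e-11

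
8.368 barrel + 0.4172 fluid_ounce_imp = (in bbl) 8.368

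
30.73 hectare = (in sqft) 3.308e+06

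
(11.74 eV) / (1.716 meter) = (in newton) 1.096e-18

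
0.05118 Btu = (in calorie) 12.91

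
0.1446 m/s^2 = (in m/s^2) 0.1446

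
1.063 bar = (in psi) 15.42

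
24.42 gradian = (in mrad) 383.6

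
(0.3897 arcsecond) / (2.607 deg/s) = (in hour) 1.153e-08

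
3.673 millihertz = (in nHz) 3.673e+06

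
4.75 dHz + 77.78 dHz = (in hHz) 0.08253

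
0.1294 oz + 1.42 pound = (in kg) 0.6478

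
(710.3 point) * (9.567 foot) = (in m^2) 0.7307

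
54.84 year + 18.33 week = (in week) 2878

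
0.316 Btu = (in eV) 2.081e+21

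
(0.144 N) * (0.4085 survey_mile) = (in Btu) 0.08973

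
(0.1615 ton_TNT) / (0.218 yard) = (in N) 3.39e+09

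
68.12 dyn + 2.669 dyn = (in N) 0.0007079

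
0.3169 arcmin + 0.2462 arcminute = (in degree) 0.009385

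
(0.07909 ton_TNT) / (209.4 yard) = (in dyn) 1.728e+11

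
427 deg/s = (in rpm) 71.17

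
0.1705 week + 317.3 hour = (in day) 14.41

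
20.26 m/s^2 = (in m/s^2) 20.26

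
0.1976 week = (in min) 1992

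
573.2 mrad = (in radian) 0.5732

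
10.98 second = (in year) 3.482e-07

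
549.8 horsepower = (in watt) 4.1e+05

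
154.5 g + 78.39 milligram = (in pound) 0.3408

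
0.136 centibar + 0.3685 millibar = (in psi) 0.02507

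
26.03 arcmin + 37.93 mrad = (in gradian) 2.897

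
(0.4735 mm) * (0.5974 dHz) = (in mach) 8.307e-08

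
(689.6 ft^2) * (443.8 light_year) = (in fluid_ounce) 9.096e+24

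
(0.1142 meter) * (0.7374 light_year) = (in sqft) 8.576e+15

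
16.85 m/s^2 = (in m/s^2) 16.85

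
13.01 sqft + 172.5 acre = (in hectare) 69.81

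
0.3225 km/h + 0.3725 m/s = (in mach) 0.001357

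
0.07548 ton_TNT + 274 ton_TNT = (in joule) 1.147e+12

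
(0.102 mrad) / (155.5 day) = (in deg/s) 4.35e-10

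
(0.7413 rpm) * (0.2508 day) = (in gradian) 1.071e+05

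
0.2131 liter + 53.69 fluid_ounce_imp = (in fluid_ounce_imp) 61.19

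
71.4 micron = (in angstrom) 7.14e+05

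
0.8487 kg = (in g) 848.7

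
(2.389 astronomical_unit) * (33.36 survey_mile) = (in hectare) 1.919e+12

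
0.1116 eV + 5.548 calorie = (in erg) 2.321e+08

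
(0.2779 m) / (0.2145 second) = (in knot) 2.518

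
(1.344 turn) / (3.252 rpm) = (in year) 7.863e-07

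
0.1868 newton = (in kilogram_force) 0.01905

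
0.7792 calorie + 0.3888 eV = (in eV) 2.035e+19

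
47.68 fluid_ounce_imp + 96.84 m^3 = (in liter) 9.684e+04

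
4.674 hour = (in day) 0.1948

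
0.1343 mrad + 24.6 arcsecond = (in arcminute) 0.8717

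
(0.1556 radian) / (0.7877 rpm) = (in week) 3.119e-06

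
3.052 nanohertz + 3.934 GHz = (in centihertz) 3.934e+11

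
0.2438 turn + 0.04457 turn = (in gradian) 115.3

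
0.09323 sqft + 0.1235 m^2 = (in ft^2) 1.423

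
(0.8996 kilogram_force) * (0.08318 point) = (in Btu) 2.454e-07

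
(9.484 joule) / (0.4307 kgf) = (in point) 6365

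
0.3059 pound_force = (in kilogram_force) 0.1388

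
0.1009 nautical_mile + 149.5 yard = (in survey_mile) 0.2011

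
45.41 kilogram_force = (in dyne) 4.453e+07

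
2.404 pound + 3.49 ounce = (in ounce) 41.95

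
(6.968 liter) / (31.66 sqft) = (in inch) 0.09327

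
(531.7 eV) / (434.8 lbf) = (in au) 2.944e-31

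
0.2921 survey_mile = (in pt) 1.333e+06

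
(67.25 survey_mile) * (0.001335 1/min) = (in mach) 0.007072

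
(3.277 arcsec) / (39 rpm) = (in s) 3.89e-06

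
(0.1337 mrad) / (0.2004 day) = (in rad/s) 7.722e-09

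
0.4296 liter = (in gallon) 0.1135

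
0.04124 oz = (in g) 1.169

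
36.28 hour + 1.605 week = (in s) 1.101e+06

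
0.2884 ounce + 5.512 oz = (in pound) 0.3625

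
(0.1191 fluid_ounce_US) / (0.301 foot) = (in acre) 9.487e-09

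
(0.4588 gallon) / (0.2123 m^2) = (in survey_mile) 5.083e-06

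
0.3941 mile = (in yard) 693.6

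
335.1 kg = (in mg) 3.351e+08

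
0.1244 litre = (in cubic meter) 0.0001244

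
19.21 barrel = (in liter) 3054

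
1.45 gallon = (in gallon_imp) 1.207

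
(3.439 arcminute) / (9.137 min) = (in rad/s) 1.825e-06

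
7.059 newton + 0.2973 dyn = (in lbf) 1.587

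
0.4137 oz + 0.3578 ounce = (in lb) 0.04822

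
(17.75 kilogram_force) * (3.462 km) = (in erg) 6.026e+12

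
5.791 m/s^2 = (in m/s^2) 5.791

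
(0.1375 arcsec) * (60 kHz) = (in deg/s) 2.292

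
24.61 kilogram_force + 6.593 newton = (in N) 247.9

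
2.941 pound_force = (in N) 13.08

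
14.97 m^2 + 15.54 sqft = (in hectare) 0.001641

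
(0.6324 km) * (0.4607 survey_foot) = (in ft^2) 955.9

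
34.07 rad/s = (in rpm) 325.3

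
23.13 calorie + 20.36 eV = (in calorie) 23.13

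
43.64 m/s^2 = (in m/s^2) 43.64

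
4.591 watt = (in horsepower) 0.006157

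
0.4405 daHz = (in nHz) 4.405e+09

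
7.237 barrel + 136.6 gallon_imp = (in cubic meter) 1.772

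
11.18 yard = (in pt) 2.898e+04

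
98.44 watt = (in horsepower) 0.132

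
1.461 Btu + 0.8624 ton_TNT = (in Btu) 3.42e+06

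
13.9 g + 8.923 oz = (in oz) 9.413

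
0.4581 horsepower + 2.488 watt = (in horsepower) 0.4614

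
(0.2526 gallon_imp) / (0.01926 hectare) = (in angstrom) 5.962e+04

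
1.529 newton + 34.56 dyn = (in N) 1.529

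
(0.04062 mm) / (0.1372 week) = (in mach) 1.438e-12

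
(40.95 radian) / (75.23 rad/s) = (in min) 0.009072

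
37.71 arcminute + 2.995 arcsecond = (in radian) 0.01098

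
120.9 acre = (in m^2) 4.893e+05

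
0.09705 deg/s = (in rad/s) 0.001694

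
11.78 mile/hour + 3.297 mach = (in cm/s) 1.128e+05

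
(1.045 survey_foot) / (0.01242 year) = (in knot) 1.581e-06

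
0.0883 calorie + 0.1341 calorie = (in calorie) 0.2224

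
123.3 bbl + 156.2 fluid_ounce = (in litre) 1.961e+04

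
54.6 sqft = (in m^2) 5.073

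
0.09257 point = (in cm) 0.003266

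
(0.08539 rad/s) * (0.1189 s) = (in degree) 0.5817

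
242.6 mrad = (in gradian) 15.44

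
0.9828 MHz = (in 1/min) 5.897e+07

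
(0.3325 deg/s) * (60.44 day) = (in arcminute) 1.042e+08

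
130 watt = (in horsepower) 0.1743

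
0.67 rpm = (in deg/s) 4.02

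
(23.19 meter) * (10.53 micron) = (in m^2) 0.0002442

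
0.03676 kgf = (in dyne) 3.605e+04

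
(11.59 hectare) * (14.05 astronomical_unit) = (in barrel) 1.532e+18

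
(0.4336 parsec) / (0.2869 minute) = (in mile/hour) 1.739e+15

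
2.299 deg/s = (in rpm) 0.3832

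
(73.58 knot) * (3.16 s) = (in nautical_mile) 0.06459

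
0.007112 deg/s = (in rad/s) 0.0001241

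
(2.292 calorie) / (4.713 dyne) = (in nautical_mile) 109.9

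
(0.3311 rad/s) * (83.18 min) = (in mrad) 1.652e+06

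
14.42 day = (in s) 1.246e+06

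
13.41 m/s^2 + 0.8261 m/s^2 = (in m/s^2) 14.24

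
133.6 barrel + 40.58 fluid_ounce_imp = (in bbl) 133.6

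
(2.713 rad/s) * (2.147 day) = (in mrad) 5.033e+08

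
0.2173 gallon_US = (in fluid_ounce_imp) 28.95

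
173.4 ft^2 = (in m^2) 16.11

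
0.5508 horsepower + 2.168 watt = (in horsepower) 0.5537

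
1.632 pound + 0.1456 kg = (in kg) 0.8859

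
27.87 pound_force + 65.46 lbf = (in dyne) 4.152e+07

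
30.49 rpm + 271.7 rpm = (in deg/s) 1813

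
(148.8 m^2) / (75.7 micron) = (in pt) 5.572e+09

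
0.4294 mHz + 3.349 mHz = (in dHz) 0.03778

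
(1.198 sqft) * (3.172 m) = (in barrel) 2.221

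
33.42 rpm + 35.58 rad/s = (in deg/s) 2239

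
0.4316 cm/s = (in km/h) 0.01554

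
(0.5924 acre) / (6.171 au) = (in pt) 7.361e-06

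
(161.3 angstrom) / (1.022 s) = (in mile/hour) 3.531e-08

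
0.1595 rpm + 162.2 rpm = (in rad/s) 17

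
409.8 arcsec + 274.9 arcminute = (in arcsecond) 1.69e+04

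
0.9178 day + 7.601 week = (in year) 0.1483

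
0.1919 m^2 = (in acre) 4.742e-05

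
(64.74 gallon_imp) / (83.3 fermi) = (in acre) 8.731e+08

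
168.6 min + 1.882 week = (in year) 0.03641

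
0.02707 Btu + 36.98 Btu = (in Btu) 37.01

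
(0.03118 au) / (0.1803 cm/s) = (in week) 4.278e+06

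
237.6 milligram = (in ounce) 0.008381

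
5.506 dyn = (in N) 5.506e-05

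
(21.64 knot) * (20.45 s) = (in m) 227.7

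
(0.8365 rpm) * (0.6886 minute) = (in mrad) 3619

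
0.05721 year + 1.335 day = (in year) 0.06087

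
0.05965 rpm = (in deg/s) 0.3579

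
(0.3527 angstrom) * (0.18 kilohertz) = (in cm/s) 6.349e-07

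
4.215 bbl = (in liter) 670.1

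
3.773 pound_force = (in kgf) 1.711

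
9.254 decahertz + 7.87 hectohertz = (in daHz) 87.95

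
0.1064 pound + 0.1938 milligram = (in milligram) 4.826e+04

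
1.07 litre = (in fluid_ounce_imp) 37.66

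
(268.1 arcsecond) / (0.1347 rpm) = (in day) 1.067e-06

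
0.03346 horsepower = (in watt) 24.95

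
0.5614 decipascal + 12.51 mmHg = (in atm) 0.01646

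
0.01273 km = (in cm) 1273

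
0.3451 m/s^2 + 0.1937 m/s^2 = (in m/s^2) 0.5388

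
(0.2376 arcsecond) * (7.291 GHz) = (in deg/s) 4.812e+05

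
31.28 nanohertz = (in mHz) 3.128e-05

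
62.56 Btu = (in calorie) 1.578e+04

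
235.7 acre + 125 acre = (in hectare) 146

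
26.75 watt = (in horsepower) 0.03587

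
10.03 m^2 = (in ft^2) 108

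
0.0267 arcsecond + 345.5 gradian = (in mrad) 5427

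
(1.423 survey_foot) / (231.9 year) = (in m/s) 5.931e-11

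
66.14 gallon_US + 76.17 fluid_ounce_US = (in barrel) 1.589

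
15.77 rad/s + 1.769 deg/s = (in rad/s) 15.8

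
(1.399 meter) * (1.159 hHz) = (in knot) 315.2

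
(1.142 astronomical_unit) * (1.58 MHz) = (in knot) 5.247e+17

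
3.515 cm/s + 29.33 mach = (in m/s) 9987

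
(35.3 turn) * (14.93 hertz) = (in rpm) 3.162e+04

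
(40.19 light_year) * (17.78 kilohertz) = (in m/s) 6.76e+21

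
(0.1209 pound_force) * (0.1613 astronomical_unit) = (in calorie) 3.102e+09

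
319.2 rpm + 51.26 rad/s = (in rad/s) 84.69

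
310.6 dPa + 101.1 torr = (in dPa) 1.351e+05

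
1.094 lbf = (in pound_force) 1.094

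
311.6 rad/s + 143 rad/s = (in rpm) 4341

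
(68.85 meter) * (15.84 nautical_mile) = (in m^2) 2.02e+06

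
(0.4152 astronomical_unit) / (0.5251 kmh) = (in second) 4.258e+11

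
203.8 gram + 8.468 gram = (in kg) 0.2123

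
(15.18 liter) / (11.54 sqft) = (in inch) 0.5574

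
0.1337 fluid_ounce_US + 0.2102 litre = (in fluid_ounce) 7.241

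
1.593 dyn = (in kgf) 1.624e-06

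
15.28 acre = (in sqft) 6.656e+05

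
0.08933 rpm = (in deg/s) 0.536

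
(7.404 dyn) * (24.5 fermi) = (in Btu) 1.719e-21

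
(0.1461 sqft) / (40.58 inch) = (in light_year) 1.392e-18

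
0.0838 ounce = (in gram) 2.376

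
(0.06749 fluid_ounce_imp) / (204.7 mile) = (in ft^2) 6.266e-11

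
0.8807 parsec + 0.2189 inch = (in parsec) 0.8807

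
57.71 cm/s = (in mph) 1.291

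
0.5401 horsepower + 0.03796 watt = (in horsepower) 0.5402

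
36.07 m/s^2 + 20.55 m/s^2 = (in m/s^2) 56.62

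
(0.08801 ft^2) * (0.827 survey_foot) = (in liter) 2.061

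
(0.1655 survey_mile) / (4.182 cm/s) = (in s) 6369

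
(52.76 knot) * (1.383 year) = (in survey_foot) 3.884e+09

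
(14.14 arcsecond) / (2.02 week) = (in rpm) 5.358e-10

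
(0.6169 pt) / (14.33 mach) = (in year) 1.414e-15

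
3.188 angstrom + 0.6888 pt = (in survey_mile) 1.51e-07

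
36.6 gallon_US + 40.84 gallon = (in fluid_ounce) 9912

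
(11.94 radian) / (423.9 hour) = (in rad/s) 7.824e-06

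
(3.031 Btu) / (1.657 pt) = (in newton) 5.471e+06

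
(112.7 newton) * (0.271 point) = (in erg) 1.077e+05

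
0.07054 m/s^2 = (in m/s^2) 0.07054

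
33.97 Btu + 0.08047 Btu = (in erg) 3.593e+11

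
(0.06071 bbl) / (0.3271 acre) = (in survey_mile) 4.531e-09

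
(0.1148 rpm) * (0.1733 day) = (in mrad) 1.8e+05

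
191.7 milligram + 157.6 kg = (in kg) 157.6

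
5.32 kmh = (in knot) 2.873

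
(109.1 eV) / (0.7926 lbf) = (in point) 1.405e-14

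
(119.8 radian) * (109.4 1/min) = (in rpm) 2086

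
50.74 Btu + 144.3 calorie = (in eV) 3.379e+23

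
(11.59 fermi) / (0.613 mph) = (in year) 1.341e-21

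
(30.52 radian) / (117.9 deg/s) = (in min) 0.2472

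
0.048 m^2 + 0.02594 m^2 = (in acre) 1.827e-05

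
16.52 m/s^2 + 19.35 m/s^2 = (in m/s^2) 35.87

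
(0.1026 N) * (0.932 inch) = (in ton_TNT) 5.805e-13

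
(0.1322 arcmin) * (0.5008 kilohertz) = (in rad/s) 0.01926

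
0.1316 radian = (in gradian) 8.378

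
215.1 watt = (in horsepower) 0.2885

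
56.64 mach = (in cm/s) 1.929e+06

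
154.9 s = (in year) 4.912e-06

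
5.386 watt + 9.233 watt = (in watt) 14.62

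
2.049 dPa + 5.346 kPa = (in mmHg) 40.1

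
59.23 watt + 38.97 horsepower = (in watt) 2.912e+04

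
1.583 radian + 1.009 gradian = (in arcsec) 3.298e+05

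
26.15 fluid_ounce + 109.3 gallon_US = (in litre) 414.5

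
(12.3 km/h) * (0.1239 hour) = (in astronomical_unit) 1.019e-08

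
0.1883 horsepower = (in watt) 140.4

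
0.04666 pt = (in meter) 1.646e-05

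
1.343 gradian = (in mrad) 21.1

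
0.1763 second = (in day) 2.041e-06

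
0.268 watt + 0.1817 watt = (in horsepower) 0.0006031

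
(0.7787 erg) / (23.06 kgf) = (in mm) 3.443e-07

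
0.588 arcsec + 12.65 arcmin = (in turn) 0.0005861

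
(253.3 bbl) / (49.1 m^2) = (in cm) 82.02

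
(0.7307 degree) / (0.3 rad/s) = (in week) 7.029e-08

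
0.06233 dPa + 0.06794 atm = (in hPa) 68.84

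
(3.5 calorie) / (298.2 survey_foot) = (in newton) 0.1611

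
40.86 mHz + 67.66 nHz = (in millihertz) 40.86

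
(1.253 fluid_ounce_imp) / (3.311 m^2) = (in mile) 6.681e-09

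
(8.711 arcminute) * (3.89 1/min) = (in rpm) 0.001569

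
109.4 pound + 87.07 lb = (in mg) 8.912e+07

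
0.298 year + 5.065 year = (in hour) 4.698e+04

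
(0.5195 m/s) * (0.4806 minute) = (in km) 0.01498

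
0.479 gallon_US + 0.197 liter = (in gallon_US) 0.531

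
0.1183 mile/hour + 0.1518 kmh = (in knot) 0.1848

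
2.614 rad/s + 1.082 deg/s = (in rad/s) 2.633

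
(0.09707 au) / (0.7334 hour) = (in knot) 1.069e+07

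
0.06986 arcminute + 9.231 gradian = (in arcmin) 498.5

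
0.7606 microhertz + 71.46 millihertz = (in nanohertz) 7.146e+07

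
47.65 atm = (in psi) 700.3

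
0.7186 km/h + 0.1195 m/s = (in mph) 0.7138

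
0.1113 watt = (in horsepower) 0.0001493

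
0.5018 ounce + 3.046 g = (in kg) 0.01727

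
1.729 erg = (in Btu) 1.639e-10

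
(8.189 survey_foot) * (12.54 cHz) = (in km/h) 1.127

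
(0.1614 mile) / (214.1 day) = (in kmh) 5.055e-05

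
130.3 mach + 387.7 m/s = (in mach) 131.4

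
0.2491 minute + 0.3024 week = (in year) 0.0058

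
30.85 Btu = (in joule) 3.255e+04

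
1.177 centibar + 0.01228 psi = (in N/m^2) 1262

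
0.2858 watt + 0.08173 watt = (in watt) 0.3675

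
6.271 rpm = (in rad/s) 0.6567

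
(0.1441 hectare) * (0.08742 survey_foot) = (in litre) 3.84e+04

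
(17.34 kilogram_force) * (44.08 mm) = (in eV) 4.678e+19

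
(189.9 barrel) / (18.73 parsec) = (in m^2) 5.224e-17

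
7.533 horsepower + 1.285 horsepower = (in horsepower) 8.818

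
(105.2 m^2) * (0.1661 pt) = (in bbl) 0.03877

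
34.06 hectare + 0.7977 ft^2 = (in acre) 84.16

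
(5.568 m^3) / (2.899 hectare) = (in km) 1.921e-07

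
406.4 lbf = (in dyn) 1.808e+08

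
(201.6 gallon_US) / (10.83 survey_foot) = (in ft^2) 2.488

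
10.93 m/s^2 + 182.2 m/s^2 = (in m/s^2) 193.1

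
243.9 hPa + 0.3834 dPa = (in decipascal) 2.439e+05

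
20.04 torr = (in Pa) 2672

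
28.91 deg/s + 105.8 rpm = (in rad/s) 11.58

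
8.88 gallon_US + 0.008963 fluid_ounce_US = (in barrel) 0.2114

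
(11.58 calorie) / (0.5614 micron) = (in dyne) 8.63e+12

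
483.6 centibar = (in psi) 70.14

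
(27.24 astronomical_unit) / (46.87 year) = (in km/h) 9925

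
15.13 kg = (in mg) 1.513e+07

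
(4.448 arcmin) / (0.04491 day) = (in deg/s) 1.911e-05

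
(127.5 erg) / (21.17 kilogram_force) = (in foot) 2.015e-07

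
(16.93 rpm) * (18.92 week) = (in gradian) 1.292e+09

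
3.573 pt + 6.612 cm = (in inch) 2.653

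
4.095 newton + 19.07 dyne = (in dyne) 4.095e+05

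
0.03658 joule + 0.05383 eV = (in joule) 0.03658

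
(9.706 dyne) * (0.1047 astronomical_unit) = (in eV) 9.489e+24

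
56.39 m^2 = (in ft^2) 607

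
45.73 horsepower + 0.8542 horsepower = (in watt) 3.474e+04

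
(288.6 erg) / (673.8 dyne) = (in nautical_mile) 2.313e-06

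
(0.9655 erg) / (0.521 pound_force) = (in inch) 1.64e-06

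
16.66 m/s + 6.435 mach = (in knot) 4292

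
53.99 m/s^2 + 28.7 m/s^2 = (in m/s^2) 82.69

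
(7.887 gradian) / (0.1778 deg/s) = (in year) 1.266e-06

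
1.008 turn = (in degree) 362.9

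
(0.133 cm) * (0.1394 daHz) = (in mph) 0.004147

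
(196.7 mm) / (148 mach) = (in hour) 1.084e-09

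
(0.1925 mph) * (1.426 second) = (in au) 8.203e-13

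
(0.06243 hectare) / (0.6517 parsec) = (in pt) 8.8e-11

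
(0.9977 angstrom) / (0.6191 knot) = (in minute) 5.221e-12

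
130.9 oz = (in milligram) 3.711e+06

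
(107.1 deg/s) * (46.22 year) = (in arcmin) 9.366e+12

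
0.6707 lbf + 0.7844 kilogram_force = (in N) 10.68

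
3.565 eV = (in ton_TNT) 1.365e-28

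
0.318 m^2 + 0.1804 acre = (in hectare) 0.07304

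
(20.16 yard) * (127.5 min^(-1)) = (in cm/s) 3917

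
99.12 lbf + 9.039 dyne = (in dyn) 4.409e+07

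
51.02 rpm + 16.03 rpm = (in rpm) 67.05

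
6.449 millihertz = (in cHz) 0.6449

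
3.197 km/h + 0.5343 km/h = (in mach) 0.003044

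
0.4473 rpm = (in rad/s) 0.04684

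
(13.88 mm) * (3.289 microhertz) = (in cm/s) 4.565e-06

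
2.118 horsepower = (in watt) 1579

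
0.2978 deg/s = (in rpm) 0.04963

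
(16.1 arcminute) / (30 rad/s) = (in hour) 4.336e-08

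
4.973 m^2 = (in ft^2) 53.53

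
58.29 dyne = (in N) 0.0005829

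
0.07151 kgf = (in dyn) 7.013e+04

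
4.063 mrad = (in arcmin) 13.97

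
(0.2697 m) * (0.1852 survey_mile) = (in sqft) 865.3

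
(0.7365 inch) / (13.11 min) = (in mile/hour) 5.32e-05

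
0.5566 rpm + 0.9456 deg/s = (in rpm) 0.7142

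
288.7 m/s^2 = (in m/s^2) 288.7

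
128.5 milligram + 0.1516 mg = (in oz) 0.004538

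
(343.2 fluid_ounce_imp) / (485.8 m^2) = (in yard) 2.195e-05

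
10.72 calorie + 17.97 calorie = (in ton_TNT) 2.869e-08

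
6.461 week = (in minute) 6.513e+04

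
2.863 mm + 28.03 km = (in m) 2.803e+04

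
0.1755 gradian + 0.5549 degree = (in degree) 0.7128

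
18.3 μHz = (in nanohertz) 1.83e+04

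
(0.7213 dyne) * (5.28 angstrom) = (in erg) 3.808e-08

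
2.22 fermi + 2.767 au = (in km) 4.139e+08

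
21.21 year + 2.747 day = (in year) 21.22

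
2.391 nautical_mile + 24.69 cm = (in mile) 2.752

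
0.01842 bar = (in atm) 0.01818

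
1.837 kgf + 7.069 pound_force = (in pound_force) 11.12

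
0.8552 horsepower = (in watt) 637.7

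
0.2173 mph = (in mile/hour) 0.2173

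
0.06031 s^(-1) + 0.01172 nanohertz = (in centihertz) 6.031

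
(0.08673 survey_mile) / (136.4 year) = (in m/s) 3.245e-08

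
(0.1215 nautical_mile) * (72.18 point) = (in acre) 0.001416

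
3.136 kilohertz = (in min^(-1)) 1.882e+05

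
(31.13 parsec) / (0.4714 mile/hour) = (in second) 4.558e+18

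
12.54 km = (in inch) 4.937e+05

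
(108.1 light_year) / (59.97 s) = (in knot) 3.315e+16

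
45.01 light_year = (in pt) 1.207e+21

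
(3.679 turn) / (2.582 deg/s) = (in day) 0.005937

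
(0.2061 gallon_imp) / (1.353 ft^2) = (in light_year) 7.879e-19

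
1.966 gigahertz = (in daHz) 1.966e+08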